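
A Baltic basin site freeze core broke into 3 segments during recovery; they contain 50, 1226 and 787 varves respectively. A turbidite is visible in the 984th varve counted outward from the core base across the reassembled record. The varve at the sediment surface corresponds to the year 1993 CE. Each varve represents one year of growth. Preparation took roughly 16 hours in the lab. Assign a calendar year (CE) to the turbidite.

Total varves = 50 + 1226 + 787 = 2063.
2063 − 984 = 1079 varves lie beyond the turbidite toward the sediment surface.
The varve at the sediment surface is 1993 CE, so the turbidite dates to 1993 − 1079 = 914 CE.

914 CE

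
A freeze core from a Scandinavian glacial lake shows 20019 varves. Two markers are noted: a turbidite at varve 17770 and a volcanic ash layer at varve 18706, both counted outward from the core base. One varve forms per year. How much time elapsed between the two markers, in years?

Separation: 18706 − 17770 = 936 varves.
That is 936 years at one varve per year.

936 years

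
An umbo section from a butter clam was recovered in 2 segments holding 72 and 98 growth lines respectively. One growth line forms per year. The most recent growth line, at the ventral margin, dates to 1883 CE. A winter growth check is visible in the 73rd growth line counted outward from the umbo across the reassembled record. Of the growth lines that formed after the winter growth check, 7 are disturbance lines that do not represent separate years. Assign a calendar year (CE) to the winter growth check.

1793 CE

Total growth lines = 72 + 98 = 170.
Between growth line 73 and the ventral margin there are 170 − 73 = 97 growth lines.
Removing the 7 false growth lines leaves 97 − 7 = 90 true growth lines beyond the winter growth check.
Counting back 90 years from 1883 CE places the winter growth check in 1883 − 90 = 1793 CE.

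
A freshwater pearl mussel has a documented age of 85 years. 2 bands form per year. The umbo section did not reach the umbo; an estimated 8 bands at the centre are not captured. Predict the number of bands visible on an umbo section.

With 2 bands per year, 85 years would produce 85 × 2 = 170 bands.
Subtracting the 8 bands not captured gives 170 − 8 = 162 bands in the record.

162 bands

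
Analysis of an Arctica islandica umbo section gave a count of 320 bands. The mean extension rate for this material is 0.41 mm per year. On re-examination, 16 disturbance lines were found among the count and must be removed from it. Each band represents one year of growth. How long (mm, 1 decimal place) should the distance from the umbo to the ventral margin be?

True band count = 320 − 16 = 304.
Predicted length = 0.41 mm/year × 304 years = 124.6 mm.

124.6 mm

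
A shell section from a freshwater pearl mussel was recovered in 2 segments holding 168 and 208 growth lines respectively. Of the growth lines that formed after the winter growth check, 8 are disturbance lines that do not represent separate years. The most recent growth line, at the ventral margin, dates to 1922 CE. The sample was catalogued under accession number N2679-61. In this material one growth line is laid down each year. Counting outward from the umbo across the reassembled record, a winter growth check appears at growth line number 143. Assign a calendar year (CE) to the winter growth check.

1697 CE

Total growth lines = 168 + 208 = 376.
Between growth line 143 and the ventral margin there are 376 − 143 = 233 growth lines.
Excluding 8 false growth lines: 233 − 8 = 225.
The growth line at the ventral margin is 1922 CE, so the winter growth check dates to 1922 − 225 = 1697 CE.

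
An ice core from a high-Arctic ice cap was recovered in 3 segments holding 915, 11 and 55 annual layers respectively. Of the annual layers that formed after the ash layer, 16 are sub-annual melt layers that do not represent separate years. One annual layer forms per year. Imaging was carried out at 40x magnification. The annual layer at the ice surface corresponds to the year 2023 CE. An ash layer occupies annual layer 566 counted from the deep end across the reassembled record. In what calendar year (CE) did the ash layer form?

Total annual layers = 915 + 11 + 55 = 981.
The ash layer sits at annual layer 566 from the deep end, so 981 − 566 = 415 annual layers formed after it.
415 − 16 false = 399 true annual layers after the ash layer.
Counting back 399 years from 2023 CE places the ash layer in 2023 − 399 = 1624 CE.

1624 CE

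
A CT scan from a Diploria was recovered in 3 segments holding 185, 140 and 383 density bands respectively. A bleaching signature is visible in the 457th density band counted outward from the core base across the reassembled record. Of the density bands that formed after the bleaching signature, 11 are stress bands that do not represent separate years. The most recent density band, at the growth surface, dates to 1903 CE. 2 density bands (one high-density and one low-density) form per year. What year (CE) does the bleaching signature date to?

Total density bands = 185 + 140 + 383 = 708.
708 − 457 = 251 density bands lie beyond the bleaching signature toward the growth surface.
251 − 11 false = 240 true density bands after the bleaching signature.
Dividing by 2 density bands per year: 240 / 2 = 120 years.
Counting back 120 years from 1903 CE places the bleaching signature in 1903 − 120 = 1783 CE.

1783 CE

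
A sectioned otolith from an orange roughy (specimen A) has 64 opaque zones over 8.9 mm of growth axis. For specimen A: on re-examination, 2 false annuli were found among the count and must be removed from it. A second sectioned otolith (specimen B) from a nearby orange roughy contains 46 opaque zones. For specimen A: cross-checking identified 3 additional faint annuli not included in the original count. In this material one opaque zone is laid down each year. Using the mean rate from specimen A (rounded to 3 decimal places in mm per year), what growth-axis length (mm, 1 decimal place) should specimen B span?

6.3 mm

Specimen A: correcting the raw count gives 64 − 2 + 3 = 65 true opaque zones.
A: Extension rate ≈ 8.9 / 65 = 0.137 mm per year.
B's length ≈ 0.137 × 46 = 6.3 mm.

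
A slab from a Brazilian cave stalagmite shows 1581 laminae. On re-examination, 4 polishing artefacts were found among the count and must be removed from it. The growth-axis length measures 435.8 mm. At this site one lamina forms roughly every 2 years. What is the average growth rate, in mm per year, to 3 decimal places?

0.138 mm per year

Adjusted count: 1581 − 4 = 1577 laminae.
At 2 years per lamina, 1577 × 2 = 3154 years.
435.8 mm over 3154 years gives 435.8 / 3154 ≈ 0.138 mm per year.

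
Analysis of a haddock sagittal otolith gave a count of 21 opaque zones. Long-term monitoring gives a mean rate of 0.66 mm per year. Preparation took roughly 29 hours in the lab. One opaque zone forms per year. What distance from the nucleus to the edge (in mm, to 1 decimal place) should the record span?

The record spans 21 years at 0.66 mm per year.
21 years at 0.66 mm/year gives 0.66 × 21 = 13.9 mm.

13.9 mm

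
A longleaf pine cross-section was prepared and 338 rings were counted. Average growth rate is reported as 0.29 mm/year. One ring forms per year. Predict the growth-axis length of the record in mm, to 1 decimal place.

98.0 mm

338 years of growth are recorded.
Length ≈ 0.29 × 338 = 98.0 mm.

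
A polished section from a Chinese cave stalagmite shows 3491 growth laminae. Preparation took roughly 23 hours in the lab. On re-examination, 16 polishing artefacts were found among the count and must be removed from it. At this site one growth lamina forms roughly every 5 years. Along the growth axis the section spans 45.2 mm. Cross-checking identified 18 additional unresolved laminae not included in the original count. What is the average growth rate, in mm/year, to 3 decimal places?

True growth lamina count = 3491 − 16 + 18 = 3493.
At 5 years per growth lamina, 3493 × 5 = 17465 years.
Extension rate ≈ 45.2 / 17465 = 0.003 mm/year.

0.003 mm/year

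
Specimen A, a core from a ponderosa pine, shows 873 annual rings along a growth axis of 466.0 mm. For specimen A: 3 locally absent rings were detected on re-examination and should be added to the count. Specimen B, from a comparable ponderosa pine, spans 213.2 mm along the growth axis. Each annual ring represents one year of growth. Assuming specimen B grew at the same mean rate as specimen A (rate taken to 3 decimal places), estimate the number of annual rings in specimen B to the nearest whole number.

Specimen A: after corrections the count is 873 + 3 = 876 annual rings.
A: 466.0 mm over 876 years gives 466.0 / 876 ≈ 0.532 mm/year.
For B, 213.2 / 0.532 = 400.75 years ≈ 401 annual rings.

401 annual rings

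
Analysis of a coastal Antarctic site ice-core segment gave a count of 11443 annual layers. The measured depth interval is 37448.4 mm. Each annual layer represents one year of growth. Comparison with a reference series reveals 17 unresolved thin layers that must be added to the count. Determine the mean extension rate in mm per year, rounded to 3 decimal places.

Adjusted count: 11443 + 17 = 11460 annual layers.
37448.4 mm over 11460 years gives 37448.4 / 11460 ≈ 3.268 mm per year.

3.268 mm per year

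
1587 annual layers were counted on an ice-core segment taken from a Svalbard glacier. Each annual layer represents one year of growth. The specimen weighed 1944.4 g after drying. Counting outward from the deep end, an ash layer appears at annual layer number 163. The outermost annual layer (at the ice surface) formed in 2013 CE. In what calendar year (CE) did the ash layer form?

1587 − 163 = 1424 annual layers lie beyond the ash layer toward the ice surface.
Counting back 1424 years from 2013 CE places the ash layer in 2013 − 1424 = 589 CE.

589 CE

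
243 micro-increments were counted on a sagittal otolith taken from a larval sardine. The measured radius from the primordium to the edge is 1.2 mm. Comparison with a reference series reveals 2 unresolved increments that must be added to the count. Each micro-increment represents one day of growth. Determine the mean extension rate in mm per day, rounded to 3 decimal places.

True micro-increment count = 243 + 2 = 245.
Extension rate ≈ 1.2 / 245 = 0.005 mm per day.

0.005 mm per day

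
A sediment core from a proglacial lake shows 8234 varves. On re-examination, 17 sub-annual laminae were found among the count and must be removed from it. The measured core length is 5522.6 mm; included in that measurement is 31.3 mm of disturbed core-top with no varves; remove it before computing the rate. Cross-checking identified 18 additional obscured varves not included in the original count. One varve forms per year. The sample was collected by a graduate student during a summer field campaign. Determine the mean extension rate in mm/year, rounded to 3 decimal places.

0.667 mm/year

True varve count = 8234 − 17 + 18 = 8235.
The growth record spans 5522.6 − 31.3 = 5491.3 mm.
5491.3 mm over 8235 years gives 5491.3 / 8235 ≈ 0.667 mm/year.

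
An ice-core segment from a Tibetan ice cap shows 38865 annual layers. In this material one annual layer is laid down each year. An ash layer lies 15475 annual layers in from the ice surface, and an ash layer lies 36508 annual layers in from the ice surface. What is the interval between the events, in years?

21033 years

Separation: 36508 − 15475 = 21033 annual layers.
At one annual layer per year, 21033 years elapsed between them.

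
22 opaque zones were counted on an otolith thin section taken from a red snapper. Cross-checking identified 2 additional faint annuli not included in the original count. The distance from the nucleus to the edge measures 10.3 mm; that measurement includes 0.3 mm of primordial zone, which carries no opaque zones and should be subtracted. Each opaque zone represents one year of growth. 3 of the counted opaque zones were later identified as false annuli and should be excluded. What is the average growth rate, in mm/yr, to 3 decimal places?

Correcting the raw count gives 22 − 3 + 2 = 21 true opaque zones.
Net length = 10.3 − 0.3 = 10.0 mm.
Mean rate = 10.0 mm / 21 years ≈ 0.476 mm/yr.

0.476 mm/yr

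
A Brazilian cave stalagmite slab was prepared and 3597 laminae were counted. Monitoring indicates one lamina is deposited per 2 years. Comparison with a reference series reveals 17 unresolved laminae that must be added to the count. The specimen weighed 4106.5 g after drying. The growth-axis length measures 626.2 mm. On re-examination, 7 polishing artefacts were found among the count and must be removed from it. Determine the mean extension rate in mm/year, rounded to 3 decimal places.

0.087 mm/year

Adjusted count: 3597 − 7 + 17 = 3607 laminae.
Multiplying by 2 years per lamina: 3607 × 2 = 7214 years.
626.2 mm over 7214 years gives 626.2 / 7214 ≈ 0.087 mm/year.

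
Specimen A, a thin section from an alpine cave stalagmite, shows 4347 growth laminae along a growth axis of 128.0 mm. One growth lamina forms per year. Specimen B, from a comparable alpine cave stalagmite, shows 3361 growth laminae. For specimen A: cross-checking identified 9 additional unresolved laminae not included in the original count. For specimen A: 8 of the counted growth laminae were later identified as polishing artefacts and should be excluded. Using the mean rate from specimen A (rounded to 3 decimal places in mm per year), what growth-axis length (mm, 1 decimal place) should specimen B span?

Specimen A: after corrections the count is 4347 − 8 + 9 = 4348 growth laminae.
A: 128.0 mm over 4348 years gives 128.0 / 4348 ≈ 0.029 mm/year.
Length of B = 0.029 × 3361 = 97.5 mm.

97.5 mm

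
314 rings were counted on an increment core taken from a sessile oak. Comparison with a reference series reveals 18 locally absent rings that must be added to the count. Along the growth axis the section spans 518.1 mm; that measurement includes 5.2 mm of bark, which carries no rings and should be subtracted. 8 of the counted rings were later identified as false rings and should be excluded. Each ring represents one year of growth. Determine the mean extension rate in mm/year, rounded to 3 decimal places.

After corrections the count is 314 − 8 + 18 = 324 rings.
Removing the 5.2 mm offcut leaves 518.1 − 5.2 = 512.9 mm.
Extension rate ≈ 512.9 / 324 = 1.583 mm/year.

1.583 mm/year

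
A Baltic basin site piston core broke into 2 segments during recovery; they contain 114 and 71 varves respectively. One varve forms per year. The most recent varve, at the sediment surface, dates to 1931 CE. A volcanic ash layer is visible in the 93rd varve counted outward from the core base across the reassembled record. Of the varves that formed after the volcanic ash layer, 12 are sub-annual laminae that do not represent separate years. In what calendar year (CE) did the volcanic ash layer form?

Total varves = 114 + 71 = 185.
The volcanic ash layer sits at varve 93 from the core base, so 185 − 93 = 92 varves formed after it.
Excluding 12 false varves: 92 − 12 = 80.
1931 − 80 = 1851 CE.

1851 CE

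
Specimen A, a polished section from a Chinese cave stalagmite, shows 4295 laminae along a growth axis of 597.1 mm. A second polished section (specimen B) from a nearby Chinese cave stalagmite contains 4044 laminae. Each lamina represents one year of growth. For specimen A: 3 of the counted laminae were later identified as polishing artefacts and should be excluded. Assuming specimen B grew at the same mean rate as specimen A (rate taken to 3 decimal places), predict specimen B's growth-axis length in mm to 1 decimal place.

562.1 mm

Specimen A: after corrections the count is 4295 − 3 = 4292 laminae.
A: 597.1 mm over 4292 years gives 597.1 / 4292 ≈ 0.139 mm/year.
For B, 0.139 mm/year × 4044 years = 562.1 mm.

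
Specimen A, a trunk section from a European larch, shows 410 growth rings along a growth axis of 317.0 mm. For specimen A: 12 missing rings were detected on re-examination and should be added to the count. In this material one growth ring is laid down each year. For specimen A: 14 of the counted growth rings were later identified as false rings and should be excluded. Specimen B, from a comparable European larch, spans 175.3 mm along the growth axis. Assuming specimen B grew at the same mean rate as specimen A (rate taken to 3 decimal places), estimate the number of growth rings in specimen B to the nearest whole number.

226 growth rings

Specimen A: after corrections the count is 410 − 14 + 12 = 408 growth rings.
A: 317.0 mm over 408 years gives 317.0 / 408 ≈ 0.777 mm/yr.
For B, 175.3 / 0.777 = 225.61 years ≈ 226 growth rings.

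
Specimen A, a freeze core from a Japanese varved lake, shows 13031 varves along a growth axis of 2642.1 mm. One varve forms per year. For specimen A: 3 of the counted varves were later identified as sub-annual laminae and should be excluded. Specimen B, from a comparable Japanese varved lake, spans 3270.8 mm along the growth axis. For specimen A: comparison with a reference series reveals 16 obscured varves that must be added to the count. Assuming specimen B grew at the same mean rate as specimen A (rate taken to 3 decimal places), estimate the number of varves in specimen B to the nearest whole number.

16112 varves

Specimen A: correcting the raw count gives 13031 − 3 + 16 = 13044 true varves.
A: Mean rate = 2642.1 mm / 13044 years ≈ 0.203 mm per year.
Specimen B: 3270.8 mm / 0.203 mm per year = 16112.32 years ≈ 16112 varves.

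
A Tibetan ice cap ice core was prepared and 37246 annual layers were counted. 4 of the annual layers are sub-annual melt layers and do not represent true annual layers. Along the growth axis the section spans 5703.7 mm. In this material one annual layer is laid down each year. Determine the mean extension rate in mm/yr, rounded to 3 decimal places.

0.153 mm/yr

True annual layer count = 37246 − 4 = 37242.
5703.7 mm over 37242 years gives 5703.7 / 37242 ≈ 0.153 mm/yr.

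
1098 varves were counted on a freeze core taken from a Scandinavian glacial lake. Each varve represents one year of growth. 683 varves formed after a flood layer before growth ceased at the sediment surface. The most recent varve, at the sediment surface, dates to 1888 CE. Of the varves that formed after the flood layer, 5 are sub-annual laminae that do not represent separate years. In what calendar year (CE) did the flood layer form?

1210 CE

There are 683 varves younger than the flood layer.
Excluding 5 false varves: 683 − 5 = 678.
1888 − 678 = 1210 CE.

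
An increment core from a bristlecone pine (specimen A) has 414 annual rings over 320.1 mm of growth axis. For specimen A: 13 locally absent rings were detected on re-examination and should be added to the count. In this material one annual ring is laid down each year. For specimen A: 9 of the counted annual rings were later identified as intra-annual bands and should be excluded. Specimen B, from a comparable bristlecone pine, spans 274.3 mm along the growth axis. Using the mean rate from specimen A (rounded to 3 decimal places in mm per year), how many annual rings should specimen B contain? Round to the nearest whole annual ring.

358 annual rings

Specimen A: adjusted count: 414 − 9 + 13 = 418 annual rings.
A: 320.1 mm over 418 years gives 320.1 / 418 ≈ 0.766 mm per year.
For B, 274.3 / 0.766 = 358.09 years ≈ 358 annual rings.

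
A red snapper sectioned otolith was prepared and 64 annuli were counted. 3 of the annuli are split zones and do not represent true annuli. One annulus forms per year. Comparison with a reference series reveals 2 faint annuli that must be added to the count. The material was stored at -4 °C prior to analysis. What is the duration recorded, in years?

63 yr

True annulus count = 64 − 3 + 2 = 63.
With a one-to-one annulus periodicity this is 63 years.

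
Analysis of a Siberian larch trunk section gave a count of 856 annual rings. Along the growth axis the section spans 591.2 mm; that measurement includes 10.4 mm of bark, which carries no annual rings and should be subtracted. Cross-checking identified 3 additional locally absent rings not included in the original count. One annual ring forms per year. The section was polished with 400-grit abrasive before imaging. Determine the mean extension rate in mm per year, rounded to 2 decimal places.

0.68 mm per year

After corrections the count is 856 + 3 = 859 annual rings.
Removing the 10.4 mm offcut leaves 591.2 − 10.4 = 580.8 mm.
580.8 mm over 859 years gives 580.8 / 859 ≈ 0.68 mm per year.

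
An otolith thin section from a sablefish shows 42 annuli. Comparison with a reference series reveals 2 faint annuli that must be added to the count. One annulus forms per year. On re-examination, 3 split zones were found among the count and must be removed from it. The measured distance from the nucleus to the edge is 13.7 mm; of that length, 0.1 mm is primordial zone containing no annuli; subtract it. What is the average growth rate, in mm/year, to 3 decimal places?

True annulus count = 42 − 3 + 2 = 41.
Net length = 13.7 − 0.1 = 13.6 mm.
Extension rate ≈ 13.6 / 41 = 0.332 mm/year.

0.332 mm/year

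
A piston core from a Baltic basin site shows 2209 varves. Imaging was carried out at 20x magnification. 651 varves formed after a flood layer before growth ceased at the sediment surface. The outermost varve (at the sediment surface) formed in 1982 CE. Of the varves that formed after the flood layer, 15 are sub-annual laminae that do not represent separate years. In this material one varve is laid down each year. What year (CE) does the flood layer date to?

651 varves formed after the flood layer.
651 − 15 false = 636 true varves after the flood layer.
Counting back 636 years from 1982 CE places the flood layer in 1982 − 636 = 1346 CE.

1346 CE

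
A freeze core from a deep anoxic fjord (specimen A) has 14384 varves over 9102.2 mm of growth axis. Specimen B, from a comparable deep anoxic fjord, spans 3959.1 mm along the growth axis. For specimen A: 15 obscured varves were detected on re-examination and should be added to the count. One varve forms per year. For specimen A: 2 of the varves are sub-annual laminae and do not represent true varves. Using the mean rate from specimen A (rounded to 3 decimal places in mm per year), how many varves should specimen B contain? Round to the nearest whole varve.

6264 varves

Specimen A: adjusted count: 14384 − 2 + 15 = 14397 varves.
A: 9102.2 mm over 14397 years gives 9102.2 / 14397 ≈ 0.632 mm/yr.
B spans 3959.1 / 0.632 = 6264.40 years ≈ 6264 varves.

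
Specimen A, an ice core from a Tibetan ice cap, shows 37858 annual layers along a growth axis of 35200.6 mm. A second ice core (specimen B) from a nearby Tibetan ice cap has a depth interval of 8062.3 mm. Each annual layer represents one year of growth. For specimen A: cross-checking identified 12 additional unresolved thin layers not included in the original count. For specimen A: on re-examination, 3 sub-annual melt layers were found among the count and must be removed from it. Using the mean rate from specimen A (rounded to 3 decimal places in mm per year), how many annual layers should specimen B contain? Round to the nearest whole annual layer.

8669 annual layers

Specimen A: correcting the raw count gives 37858 − 3 + 12 = 37867 true annual layers.
A: 35200.6 mm over 37867 years gives 35200.6 / 37867 ≈ 0.930 mm/yr.
For B, 8062.3 / 0.930 = 8669.14 years ≈ 8669 annual layers.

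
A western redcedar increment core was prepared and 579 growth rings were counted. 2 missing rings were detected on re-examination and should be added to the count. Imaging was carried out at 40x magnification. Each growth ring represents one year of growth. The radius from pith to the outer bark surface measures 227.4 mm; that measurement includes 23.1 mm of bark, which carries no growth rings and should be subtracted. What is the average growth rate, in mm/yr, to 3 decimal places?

0.352 mm/yr

After corrections the count is 579 + 2 = 581 growth rings.
Removing the 23.1 mm offcut leaves 227.4 − 23.1 = 204.3 mm.
204.3 mm over 581 years gives 204.3 / 581 ≈ 0.352 mm/yr.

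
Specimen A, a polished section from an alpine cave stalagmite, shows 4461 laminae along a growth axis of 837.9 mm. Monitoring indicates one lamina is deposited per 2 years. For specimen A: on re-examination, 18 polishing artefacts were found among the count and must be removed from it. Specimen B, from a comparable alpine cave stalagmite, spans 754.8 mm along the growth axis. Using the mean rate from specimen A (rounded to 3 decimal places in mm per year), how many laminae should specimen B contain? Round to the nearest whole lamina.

Specimen A: after corrections the count is 4461 − 18 = 4443 laminae.
Specimen A: at 2 years per lamina, 4443 × 2 = 8886 years.
A: 837.9 mm over 8886 years gives 837.9 / 8886 ≈ 0.094 mm/year.
B spans 754.8 / 0.094 = 8029.79 years; at 2 years per lamina that is 8029.79 / 2 ≈ 4015 laminae.

4015 laminae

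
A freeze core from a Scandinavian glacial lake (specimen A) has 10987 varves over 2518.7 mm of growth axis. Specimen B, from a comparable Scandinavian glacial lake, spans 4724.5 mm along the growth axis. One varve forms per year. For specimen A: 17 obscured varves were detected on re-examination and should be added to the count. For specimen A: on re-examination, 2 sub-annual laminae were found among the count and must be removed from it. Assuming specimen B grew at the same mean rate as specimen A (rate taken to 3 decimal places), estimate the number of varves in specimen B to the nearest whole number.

Specimen A: after corrections the count is 10987 − 2 + 17 = 11002 varves.
A: Mean rate = 2518.7 mm / 11002 years ≈ 0.229 mm/year.
For B, 4724.5 / 0.229 = 20631.00 years ≈ 20631 varves.

20631 varves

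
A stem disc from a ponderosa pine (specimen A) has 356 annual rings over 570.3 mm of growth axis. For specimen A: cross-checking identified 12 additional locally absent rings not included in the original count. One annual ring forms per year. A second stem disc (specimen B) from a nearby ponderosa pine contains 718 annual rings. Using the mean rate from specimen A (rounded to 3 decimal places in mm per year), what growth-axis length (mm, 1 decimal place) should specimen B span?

Specimen A: correcting the raw count gives 356 + 12 = 368 true annual rings.
A: Mean rate = 570.3 mm / 368 years ≈ 1.550 mm/yr.
B's length ≈ 1.550 × 718 = 1112.9 mm.

1112.9 mm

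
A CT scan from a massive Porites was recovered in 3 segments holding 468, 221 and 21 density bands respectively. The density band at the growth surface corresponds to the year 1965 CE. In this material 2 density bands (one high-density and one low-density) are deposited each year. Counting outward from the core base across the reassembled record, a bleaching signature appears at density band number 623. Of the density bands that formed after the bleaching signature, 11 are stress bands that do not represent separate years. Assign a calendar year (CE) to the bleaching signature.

Total density bands = 468 + 221 + 21 = 710.
The bleaching signature sits at density band 623 from the core base, so 710 − 623 = 87 density bands formed after it.
Excluding 11 false density bands: 87 − 11 = 76.
With 2 density bands per year, 76 / 2 = 38 years.
Counting back 38 years from 1965 CE places the bleaching signature in 1965 − 38 = 1927 CE.

1927 CE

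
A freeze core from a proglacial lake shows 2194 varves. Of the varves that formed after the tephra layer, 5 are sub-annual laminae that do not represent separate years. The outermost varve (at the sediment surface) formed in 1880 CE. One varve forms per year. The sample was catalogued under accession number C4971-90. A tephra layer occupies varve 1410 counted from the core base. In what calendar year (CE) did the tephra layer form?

The tephra layer sits at varve 1410 from the core base, so 2194 − 1410 = 784 varves formed after it.
784 − 5 false = 779 true varves after the tephra layer.
Counting back 779 years from 1880 CE places the tephra layer in 1880 − 779 = 1101 CE.

1101 CE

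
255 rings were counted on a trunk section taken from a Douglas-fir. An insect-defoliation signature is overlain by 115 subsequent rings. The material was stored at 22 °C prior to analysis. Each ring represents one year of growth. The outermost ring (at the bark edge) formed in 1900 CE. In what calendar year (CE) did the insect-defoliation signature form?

115 rings formed after the insect-defoliation signature.
1900 − 115 = 1785 CE.

1785 CE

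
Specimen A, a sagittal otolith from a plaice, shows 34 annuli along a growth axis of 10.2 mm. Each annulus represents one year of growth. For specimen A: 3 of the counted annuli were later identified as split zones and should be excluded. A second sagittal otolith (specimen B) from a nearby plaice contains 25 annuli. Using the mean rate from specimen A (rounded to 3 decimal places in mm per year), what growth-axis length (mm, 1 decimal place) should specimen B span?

Specimen A: after corrections the count is 34 − 3 = 31 annuli.
A: Mean rate = 10.2 mm / 31 years ≈ 0.329 mm/year.
Length of B = 0.329 × 25 = 8.2 mm.

8.2 mm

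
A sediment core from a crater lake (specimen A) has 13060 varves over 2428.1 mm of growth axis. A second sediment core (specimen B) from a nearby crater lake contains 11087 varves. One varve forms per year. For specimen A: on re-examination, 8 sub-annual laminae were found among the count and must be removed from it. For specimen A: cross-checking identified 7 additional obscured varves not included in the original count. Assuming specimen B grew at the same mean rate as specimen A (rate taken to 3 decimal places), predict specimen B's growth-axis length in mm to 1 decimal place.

Specimen A: after corrections the count is 13060 − 8 + 7 = 13059 varves.
A: 2428.1 mm over 13059 years gives 2428.1 / 13059 ≈ 0.186 mm per year.
For B, 0.186 mm/year × 11087 years = 2062.2 mm.

2062.2 mm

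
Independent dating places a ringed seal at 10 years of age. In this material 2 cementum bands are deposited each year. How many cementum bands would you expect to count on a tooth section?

With 2 cementum bands per year, 10 years would produce 10 × 2 = 20 cementum bands.
So 20 cementum bands should be present.

20 cementum bands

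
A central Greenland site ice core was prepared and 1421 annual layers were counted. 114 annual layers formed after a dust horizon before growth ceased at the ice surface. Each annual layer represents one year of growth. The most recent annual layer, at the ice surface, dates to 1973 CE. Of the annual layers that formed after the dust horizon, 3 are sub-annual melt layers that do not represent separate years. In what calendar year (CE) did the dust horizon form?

1862 CE

There are 114 annual layers younger than the dust horizon.
Excluding 3 false annual layers: 114 − 3 = 111.
The annual layer at the ice surface is 1973 CE, so the dust horizon dates to 1973 − 111 = 1862 CE.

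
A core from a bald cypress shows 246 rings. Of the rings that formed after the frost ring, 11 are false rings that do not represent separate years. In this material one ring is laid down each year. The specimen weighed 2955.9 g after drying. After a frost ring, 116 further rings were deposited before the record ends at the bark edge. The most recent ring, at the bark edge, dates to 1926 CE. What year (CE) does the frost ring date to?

116 rings post-date the frost ring.
Excluding 11 false rings: 116 − 11 = 105.
The ring at the bark edge is 1926 CE, so the frost ring dates to 1926 − 105 = 1821 CE.

1821 CE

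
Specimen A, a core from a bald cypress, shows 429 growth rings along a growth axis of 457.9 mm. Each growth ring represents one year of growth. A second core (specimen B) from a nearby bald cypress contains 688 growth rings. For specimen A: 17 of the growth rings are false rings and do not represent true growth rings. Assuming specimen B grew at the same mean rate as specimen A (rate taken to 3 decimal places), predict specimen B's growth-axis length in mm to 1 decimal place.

764.4 mm

Specimen A: true growth ring count = 429 − 17 = 412.
A: Mean rate = 457.9 mm / 412 years ≈ 1.111 mm/yr.
Length of B = 1.111 × 688 = 764.4 mm.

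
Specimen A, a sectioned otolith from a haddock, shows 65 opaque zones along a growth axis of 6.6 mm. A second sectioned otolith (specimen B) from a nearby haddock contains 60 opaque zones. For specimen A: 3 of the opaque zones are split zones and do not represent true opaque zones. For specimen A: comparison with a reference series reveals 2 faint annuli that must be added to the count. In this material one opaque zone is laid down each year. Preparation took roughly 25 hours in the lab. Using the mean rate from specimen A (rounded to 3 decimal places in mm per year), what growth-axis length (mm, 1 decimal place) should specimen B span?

Specimen A: correcting the raw count gives 65 − 3 + 2 = 64 true opaque zones.
A: Mean rate = 6.6 mm / 64 years ≈ 0.103 mm per year.
Length of B = 0.103 × 60 = 6.2 mm.

6.2 mm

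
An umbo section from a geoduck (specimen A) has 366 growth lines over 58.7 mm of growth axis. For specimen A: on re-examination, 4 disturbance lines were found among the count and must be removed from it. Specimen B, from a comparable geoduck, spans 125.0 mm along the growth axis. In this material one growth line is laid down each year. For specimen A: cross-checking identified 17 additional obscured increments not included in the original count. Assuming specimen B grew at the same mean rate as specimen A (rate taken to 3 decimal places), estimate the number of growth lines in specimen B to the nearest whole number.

806 growth lines

Specimen A: adjusted count: 366 − 4 + 17 = 379 growth lines.
A: Extension rate ≈ 58.7 / 379 = 0.155 mm/yr.
For B, 125.0 / 0.155 = 806.45 years ≈ 806 growth lines.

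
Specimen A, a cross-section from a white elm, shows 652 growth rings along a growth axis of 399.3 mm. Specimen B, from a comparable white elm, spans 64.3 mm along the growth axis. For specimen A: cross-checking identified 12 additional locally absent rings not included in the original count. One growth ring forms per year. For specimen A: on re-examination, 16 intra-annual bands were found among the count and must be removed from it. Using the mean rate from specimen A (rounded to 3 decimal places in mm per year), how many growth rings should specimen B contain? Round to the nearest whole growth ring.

104 growth rings

Specimen A: true growth ring count = 652 − 16 + 12 = 648.
A: 399.3 mm over 648 years gives 399.3 / 648 ≈ 0.616 mm/yr.
Specimen B: 64.3 mm / 0.616 mm per year = 104.38 years ≈ 104 growth rings.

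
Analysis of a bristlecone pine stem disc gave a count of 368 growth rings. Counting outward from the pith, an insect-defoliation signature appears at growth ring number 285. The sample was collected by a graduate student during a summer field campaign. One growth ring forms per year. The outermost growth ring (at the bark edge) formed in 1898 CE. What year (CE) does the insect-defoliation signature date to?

1815 CE

368 − 285 = 83 growth rings lie beyond the insect-defoliation signature toward the bark edge.
1898 − 83 = 1815 CE.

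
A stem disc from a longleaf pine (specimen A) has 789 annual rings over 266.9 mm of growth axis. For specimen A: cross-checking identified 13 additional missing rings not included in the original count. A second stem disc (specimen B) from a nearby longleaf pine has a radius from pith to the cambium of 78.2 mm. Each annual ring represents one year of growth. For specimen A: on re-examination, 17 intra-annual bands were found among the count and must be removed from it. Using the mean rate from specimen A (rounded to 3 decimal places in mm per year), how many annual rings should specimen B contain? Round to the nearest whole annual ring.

Specimen A: correcting the raw count gives 789 − 17 + 13 = 785 true annual rings.
A: Extension rate ≈ 266.9 / 785 = 0.340 mm/yr.
B spans 78.2 / 0.340 = 230.00 years ≈ 230 annual rings.

230 annual rings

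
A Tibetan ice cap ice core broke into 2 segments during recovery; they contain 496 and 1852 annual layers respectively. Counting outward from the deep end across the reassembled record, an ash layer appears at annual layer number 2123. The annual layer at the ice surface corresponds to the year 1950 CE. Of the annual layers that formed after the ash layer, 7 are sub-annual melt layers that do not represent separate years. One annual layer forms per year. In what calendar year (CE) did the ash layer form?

1732 CE

Total annual layers = 496 + 1852 = 2348.
The ash layer sits at annual layer 2123 from the deep end, so 2348 − 2123 = 225 annual layers formed after it.
Excluding 7 false annual layers: 225 − 7 = 218.
1950 − 218 = 1732 CE.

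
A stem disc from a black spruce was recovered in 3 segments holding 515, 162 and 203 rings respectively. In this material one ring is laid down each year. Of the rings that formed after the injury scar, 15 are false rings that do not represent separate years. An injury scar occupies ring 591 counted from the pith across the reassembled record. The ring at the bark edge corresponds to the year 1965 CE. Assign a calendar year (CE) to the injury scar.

Total rings = 515 + 162 + 203 = 880.
The injury scar sits at ring 591 from the pith, so 880 − 591 = 289 rings formed after it.
Removing the 15 false rings leaves 289 − 15 = 274 true rings beyond the injury scar.
The ring at the bark edge is 1965 CE, so the injury scar dates to 1965 − 274 = 1691 CE.

1691 CE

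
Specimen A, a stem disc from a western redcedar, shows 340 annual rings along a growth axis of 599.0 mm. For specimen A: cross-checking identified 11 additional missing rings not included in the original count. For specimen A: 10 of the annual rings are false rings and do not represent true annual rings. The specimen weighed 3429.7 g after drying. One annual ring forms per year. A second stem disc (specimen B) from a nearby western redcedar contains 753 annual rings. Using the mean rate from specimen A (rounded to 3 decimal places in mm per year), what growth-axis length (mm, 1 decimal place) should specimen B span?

1323.0 mm

Specimen A: correcting the raw count gives 340 − 10 + 11 = 341 true annual rings.
A: Extension rate ≈ 599.0 / 341 = 1.757 mm/year.
For B, 1.757 mm/year × 753 years = 1323.0 mm.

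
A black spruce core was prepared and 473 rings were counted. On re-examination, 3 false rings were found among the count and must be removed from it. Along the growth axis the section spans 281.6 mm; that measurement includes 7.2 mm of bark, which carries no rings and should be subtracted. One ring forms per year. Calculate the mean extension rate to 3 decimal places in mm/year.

Correcting the raw count gives 473 − 3 = 470 true rings.
The growth record spans 281.6 − 7.2 = 274.4 mm.
274.4 mm over 470 years gives 274.4 / 470 ≈ 0.584 mm/year.

0.584 mm/year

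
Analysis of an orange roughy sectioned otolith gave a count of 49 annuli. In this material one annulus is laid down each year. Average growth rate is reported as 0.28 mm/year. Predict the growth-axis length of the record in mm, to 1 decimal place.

49 years of growth are recorded.
Predicted length = 0.28 mm/year × 49 years = 13.7 mm.

13.7 mm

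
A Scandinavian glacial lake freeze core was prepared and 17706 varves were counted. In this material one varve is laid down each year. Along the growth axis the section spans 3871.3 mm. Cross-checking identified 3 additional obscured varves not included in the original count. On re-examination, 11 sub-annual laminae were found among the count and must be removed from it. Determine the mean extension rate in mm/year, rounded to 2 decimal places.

0.22 mm/year

Correcting the raw count gives 17706 − 11 + 3 = 17698 true varves.
Extension rate ≈ 3871.3 / 17698 = 0.22 mm/year.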